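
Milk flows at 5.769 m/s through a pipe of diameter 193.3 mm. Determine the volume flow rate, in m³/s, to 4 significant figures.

Q = A·v = 0.02935 m² × 5.769 m/s = 0.1693 m³/s.

Q ≈ 0.1693 m³/s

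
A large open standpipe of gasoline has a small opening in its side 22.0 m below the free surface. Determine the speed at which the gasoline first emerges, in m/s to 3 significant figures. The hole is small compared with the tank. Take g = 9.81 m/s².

Bernoulli from surface to hole (P equal, v_surface ≈ 0): v = √(2gh) = √(2×9.81×22.0) = 20.8 m/s.

20.8 m/s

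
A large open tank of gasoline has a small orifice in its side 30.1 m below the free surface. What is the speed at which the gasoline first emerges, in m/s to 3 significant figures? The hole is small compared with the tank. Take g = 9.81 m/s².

Bernoulli from surface to hole (P equal, v_surface ≈ 0): v = √(2gh) = √(2×9.81×30.1) = 24.3 m/s.

v ≈ 24.3 m/s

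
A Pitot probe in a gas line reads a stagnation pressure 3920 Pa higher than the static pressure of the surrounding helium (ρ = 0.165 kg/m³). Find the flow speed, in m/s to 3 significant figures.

v = 218 m/s

At the stagnation point the flow is brought to rest, so Bernoulli gives P_stag − P_static = ½ρv².
v = √(2ΔP/ρ) = √(2·3920/0.165) = 218 m/s.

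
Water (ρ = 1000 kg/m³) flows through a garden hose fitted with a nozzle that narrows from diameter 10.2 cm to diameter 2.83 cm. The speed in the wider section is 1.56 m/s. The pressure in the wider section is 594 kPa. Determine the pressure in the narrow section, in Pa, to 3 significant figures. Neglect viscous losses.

Mass conservation (A₁v₁ = A₂v₂) gives v₂ = 1.56 × 81.7/6.29 = 20.3 m/s.
Along the horizontal streamline, P + ½ρv² is constant.
P₂ = P₁ − ½ρ(v₂² − v₁²) = 594000 − ½·1000·(20.3² − 1.56²) = 594000 − 204000 = 390000 Pa.

P₂ = 390000 Pa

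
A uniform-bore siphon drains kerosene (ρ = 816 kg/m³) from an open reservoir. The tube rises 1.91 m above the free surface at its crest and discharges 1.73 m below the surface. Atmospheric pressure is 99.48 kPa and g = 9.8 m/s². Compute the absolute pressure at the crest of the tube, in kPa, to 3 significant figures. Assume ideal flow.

P_top = 70.4 kPa

The outlet speed comes from Torricelli: v = √(2g·1.73) = 5.82 m/s.
With constant cross-section the crest speed equals v; applying Bernoulli from the surface up to the crest, P_top = P_atm − ½ρv² − ρg·h_top.
P_top = 99480 − ½·816·5.82² − 816·9.8·1.91 = 70400 Pa.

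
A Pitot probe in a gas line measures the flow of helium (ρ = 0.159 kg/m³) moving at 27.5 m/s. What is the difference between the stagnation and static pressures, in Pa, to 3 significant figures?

ΔP ≈ 60.1 Pa

The dynamic pressure equals the rise in static pressure at the stagnation point: ΔP = ½ρv².
ΔP = ½·0.159·27.5² = 60.1 Pa.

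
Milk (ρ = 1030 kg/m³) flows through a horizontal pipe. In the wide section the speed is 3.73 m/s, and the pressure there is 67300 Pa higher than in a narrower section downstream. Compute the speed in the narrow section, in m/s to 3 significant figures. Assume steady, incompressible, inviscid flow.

Along the level pipe P + ½ρv² is conserved, hence v₂² = v₁² + 2(P₁ − P₂)/ρ.
v₂ = √(3.73² + 2·67300/1030) = √(13.9 + 131) = 12.0 m/s.

v₂ ≈ 12.0 m/s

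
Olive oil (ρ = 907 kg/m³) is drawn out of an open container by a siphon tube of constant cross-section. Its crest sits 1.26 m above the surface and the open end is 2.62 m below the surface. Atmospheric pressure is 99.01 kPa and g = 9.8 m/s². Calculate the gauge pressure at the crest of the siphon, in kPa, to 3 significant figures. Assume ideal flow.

The outlet speed comes from Torricelli: v = √(2g·2.62) = 7.17 m/s.
Continuity keeps v the same throughout the tube; from surface to crest, P_atm + 0 = P_top + ½ρv² + ρg·h_top.
P_top = 99010 − ½·907·7.17² − 907·9.8·1.26 = 64500 Pa. So P_gauge = P_top − P_atm = -34500 Pa.

P_gauge = -34.5 kPa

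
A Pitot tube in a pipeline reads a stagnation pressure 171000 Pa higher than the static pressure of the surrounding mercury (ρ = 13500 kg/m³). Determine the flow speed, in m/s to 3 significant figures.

v = 5.03 m/s

Bernoulli between the free stream and the stagnation point: ½ρv² = P_stag − P_static.
v = √(2ΔP/ρ) = √(2·171000/13500) = 5.03 m/s.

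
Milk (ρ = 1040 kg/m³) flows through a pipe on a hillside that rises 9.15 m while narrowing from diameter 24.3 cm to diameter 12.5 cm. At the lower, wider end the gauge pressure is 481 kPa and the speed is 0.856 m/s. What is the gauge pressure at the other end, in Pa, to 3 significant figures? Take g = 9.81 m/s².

383000 Pa

The volume flow rate is constant, so v₂ = (A₁/A₂)v₁ = (464/123)·0.856 = 3.23 m/s.
Applying Bernoulli between the two ends and solving for P₂: P₂ = P₁ + ½ρ(v₁² − v₂²) − ρgΔh.
P₂ = 481000 + ½·1040·(0.856² − 3.23²) − 1040·9.81·(+9.15) = 481000 + (-5060) − (93400) = 383000 Pa.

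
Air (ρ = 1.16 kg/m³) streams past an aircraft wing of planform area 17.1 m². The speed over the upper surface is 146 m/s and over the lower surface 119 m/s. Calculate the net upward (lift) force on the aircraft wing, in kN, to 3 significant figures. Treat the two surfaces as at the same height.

F ≈ 71.0 kN

From P + ½ρv² = const at equal height, P_low − P_up = ½ρ(v_up² − v_low²).
ΔP = ½·1.16·(146² − 119²) = 4150 Pa.
Lift = ΔP · A = 4150 × 17.1 = 71000 N.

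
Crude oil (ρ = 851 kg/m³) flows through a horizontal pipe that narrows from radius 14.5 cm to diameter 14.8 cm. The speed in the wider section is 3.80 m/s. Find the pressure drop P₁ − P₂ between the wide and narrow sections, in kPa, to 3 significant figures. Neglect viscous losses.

ΔP = 84.4 kPa

By continuity, v₂ = v₁·A₁/A₂ = 3.80·(661/172) = 14.6 m/s.
Bernoulli (h₁ = h₂): P₁ − P₂ = ½ρ(v₂² − v₁²).
P₁ − P₂ = ½·851·(14.6² − 3.80²) = ½·851·198 = 84400 Pa.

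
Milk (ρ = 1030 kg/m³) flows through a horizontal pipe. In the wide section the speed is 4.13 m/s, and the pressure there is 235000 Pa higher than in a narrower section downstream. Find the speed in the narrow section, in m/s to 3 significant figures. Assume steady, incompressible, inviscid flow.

Along the level pipe P + ½ρv² is conserved, hence v₂² = v₁² + 2(P₁ − P₂)/ρ.
v₂ = √(4.13² + 2·235000/1030) = √(17.1 + 456) = 21.8 m/s.

v₂ = 21.8 m/s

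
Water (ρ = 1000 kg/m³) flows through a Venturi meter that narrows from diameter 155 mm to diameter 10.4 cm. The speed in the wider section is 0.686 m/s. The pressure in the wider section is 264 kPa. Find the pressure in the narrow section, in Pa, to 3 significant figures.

263000 Pa

By continuity, v₂ = v₁·A₁/A₂ = 0.686·(189/84.9) = 1.52 m/s.
With no height change, Bernoulli's equation is P₁ + ½ρv₁² = P₂ + ½ρv₂².
P₂ = P₁ − ½ρ(v₂² − v₁²) = 264000 − ½·1000·(1.52² − 0.686²) = 264000 − 926 = 263000 Pa.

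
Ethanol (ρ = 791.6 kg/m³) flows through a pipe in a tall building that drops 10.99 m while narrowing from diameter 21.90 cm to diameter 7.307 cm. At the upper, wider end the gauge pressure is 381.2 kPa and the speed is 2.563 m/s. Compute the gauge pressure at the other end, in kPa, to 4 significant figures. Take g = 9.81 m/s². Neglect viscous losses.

P₂ = 259.3 kPa

By continuity, v₂ = v₁·A₁/A₂ = 2.563·(376.7/41.93) = 23.02 m/s.
Applying Bernoulli between the two ends and solving for P₂: P₂ = P₁ + ½ρ(v₁² − v₂²) − ρgΔh.
P₂ = 381200 + ½·791.6·(2.563² − 23.02²) − 791.6·9.81·(−10.99) = 381200 + (-207200) − (-85340) = 259300 Pa.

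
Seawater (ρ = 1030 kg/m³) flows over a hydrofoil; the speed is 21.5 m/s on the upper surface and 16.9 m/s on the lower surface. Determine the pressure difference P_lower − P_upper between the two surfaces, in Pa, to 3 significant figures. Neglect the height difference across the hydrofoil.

ΔP ≈ 91000 Pa

With negligible Δh, P + ½ρv² is constant, so P_low − P_up = ½ρ(v_up² − v_low²).
ΔP = ½·1030·(21.5² − 16.9²) = 91000 Pa.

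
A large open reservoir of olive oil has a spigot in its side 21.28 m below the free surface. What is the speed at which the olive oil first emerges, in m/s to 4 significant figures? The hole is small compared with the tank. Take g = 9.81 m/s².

The surface is effectively still and both ends are open, so ½v² = gh and v = √(2·9.81·21.28) = 20.43 m/s.

v = 20.43 m/s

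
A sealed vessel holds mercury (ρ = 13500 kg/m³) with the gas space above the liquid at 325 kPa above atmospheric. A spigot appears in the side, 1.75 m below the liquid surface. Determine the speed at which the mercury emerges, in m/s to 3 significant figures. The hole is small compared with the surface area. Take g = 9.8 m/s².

Take point 1 at the surface (v₁ ≈ 0) and point 2 at the hole (at atmospheric pressure). Bernoulli: P₁ + ρg h = P_atm + ½ρv₂².
With P₁ − P_atm = 325000 Pa, v₂ = √(2gh + 2ΔP/ρ) = √(2·9.8·1.75 + 2·325000/13500) = 9.08 m/s.

v ≈ 9.08 m/s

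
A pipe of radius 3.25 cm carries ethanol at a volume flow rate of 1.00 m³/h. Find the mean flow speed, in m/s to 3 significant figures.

0.0837 m/s

Q = 1.00 m³/h = 0.000278 m³/s.
v = Q/A = 0.000278 / 0.00332 = 0.0837 m/s.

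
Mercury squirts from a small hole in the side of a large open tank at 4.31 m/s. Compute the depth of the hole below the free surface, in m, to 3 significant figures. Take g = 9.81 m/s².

Torricelli: v = √(2gh), so h = v²/(2g).
h = 4.31²/(2·9.81) = 18.6/19.62 = 0.947 m.

0.947 m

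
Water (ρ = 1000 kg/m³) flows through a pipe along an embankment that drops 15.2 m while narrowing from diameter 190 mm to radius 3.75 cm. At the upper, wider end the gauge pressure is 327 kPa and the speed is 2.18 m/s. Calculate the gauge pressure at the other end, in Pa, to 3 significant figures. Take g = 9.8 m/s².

By continuity, v₂ = v₁·A₁/A₂ = 2.18·(284/44.2) = 14.0 m/s.
Applying Bernoulli between the two ends and solving for P₂: P₂ = P₁ + ½ρ(v₁² − v₂²) − ρgΔh.
P₂ = 327000 + ½·1000·(2.18² − 14.0²) − 1000·9.8·(−15.2) = 327000 + (-95500) − (-149000) = 380000 Pa.

P₂ = 380000 Pa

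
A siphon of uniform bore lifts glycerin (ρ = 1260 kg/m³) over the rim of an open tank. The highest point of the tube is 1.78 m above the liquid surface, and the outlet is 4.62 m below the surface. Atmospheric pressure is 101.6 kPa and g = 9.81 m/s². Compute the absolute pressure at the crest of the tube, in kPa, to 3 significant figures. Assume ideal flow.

From the surface to the outlet (both open to atmosphere, surface at rest): v = √(2g·h_out) = √(2·9.81·4.62) = 9.52 m/s.
Continuity keeps v the same throughout the tube; from surface to crest, P_atm + 0 = P_top + ½ρv² + ρg·h_top.
P_top = 101600 − ½·1260·9.52² − 1260·9.81·1.78 = 22500 Pa.

P_top = 22.5 kPa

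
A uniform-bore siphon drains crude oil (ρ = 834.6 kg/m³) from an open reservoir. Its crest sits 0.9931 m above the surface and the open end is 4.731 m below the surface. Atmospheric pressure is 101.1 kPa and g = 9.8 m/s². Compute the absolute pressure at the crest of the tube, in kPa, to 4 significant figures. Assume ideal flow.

P_top ≈ 54.28 kPa

Bernoulli surface→outlet gives ½v² = g·h_out, so v = √(2·9.8·4.731) = 9.630 m/s.
Continuity keeps v the same throughout the tube; from surface to crest, P_atm + 0 = P_top + ½ρv² + ρg·h_top.
P_top = 101100 − ½·834.6·9.630² − 834.6·9.8·0.9931 = 54280 Pa.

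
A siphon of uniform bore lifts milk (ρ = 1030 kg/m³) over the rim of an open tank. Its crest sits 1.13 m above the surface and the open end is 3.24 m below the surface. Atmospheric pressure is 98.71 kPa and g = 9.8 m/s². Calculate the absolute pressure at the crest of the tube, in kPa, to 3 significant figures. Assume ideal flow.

P_top ≈ 54.6 kPa

The outlet speed comes from Torricelli: v = √(2g·3.24) = 7.97 m/s.
With constant cross-section the crest speed equals v; applying Bernoulli from the surface up to the crest, P_top = P_atm − ½ρv² − ρg·h_top.
P_top = 98710 − ½·1030·7.97² − 1030·9.8·1.13 = 54600 Pa.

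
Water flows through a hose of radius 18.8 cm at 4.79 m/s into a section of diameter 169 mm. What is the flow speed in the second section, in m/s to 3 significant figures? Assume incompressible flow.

Mass conservation (A₁v₁ = A₂v₂) gives v₂ = 4.79 × 1110/224 = 23.7 m/s.

v₂ = 23.7 m/s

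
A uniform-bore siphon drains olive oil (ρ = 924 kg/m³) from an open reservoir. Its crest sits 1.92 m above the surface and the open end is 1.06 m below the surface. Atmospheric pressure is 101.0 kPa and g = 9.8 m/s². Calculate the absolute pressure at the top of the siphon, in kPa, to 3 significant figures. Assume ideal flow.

P_top = 74.0 kPa

Bernoulli surface→outlet gives ½v² = g·h_out, so v = √(2·9.8·1.06) = 4.56 m/s.
The bore is uniform, so the speed at the crest is the same v. Bernoulli surface→crest: P_atm = P_top + ½ρv² + ρg·h_top.
P_top = 101000 − ½·924·4.56² − 924·9.8·1.92 = 74000 Pa.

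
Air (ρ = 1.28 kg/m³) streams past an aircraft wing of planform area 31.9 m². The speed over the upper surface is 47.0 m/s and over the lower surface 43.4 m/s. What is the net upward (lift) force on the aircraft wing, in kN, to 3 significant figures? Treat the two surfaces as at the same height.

With equal heights on the two surfaces, Bernoulli gives P_lower − P_upper = ½ρ(v_upper² − v_lower²).
ΔP = ½·1.28·(47.0² − 43.4²) = 208 Pa.
Lift = ΔP · A = 208 × 31.9 = 6640 N.

F ≈ 6.64 kN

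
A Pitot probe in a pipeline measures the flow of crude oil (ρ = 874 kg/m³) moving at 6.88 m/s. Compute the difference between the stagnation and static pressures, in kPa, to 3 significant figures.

20.7 kPa

The dynamic pressure equals the rise in static pressure at the stagnation point: ΔP = ½ρv².
ΔP = ½·874·6.88² = 20700 Pa.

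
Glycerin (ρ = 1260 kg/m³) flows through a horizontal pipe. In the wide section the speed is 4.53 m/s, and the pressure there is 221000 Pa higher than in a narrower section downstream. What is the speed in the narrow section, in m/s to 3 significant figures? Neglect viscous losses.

With h₁ = h₂, rearranging Bernoulli gives v₂ = √(v₁² + 2ΔP/ρ).
v₂ = √(4.53² + 2·221000/1260) = √(20.5 + 351) = 19.3 m/s.

v₂ = 19.3 m/s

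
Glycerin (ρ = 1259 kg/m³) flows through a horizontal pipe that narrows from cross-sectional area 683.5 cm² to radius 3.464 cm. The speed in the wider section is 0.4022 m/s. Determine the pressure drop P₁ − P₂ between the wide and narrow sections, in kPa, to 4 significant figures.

ΔP ≈ 33.38 kPa

Continuity gives A₁v₁ = A₂v₂, so v₂ = (683.5 cm²)/(37.70 cm²) × 0.4022 m/s = 7.292 m/s.
The pipe is horizontal, so Bernoulli reduces to P₁ + ½ρv₁² = P₂ + ½ρv₂².
P₁ − P₂ = ½·1259·(7.292² − 0.4022²) = ½·1259·53.02 = 33380 Pa.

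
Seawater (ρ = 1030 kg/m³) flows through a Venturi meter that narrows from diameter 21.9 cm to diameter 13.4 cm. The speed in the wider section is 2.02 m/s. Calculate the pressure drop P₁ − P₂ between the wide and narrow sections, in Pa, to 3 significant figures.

ΔP = 12900 Pa

By continuity, v₂ = v₁·A₁/A₂ = 2.02·(377/141) = 5.40 m/s.
Bernoulli (h₁ = h₂): P₁ − P₂ = ½ρ(v₂² − v₁²).
P₁ − P₂ = ½·1030·(5.40² − 2.02²) = ½·1030·25.0 = 12900 Pa.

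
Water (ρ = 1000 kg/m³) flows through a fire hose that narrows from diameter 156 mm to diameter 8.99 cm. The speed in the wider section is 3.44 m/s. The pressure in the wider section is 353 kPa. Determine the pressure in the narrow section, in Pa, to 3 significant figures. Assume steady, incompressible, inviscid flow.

P₂ = 305000 Pa

Mass conservation (A₁v₁ = A₂v₂) gives v₂ = 3.44 × 191/63.5 = 10.4 m/s.
With no height change, Bernoulli's equation is P₁ + ½ρv₁² = P₂ + ½ρv₂².
P₂ = P₁ − ½ρ(v₂² − v₁²) = 353000 − ½·1000·(10.4² − 3.44²) = 353000 − 47700 = 305000 Pa.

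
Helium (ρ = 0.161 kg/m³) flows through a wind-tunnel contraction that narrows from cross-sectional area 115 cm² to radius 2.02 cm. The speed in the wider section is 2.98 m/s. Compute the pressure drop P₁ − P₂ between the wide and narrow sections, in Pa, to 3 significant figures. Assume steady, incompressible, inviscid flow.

By continuity, v₂ = v₁·A₁/A₂ = 2.98·(115/12.8) = 26.7 m/s.
Along the horizontal streamline, P + ½ρv² is constant.
P₁ − P₂ = ½·0.161·(26.7² − 2.98²) = ½·0.161·706 = 56.8 Pa.

ΔP = 56.8 Pa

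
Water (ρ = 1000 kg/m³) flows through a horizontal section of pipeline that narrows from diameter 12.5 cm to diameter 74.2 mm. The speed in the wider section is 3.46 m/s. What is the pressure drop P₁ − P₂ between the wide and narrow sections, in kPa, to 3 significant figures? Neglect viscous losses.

42.2 kPa

Continuity gives A₁v₁ = A₂v₂, so v₂ = (123 cm²)/(43.2 cm²) × 3.46 m/s = 9.82 m/s.
Bernoulli (h₁ = h₂): P₁ − P₂ = ½ρ(v₂² − v₁²).
P₁ − P₂ = ½·1000·(9.82² − 3.46²) = ½·1000·84.5 = 42200 Pa.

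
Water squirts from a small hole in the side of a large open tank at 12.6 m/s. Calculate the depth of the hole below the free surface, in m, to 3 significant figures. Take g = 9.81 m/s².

8.09 m

Torricelli: v = √(2gh), so h = v²/(2g).
h = 12.6²/(2·9.81) = 159/19.62 = 8.09 m.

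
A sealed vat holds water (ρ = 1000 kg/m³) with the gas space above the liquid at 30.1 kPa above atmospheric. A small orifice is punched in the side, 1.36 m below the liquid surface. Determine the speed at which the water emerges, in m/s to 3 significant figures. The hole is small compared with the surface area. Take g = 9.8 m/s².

v = 9.32 m/s

Take point 1 at the surface (v₁ ≈ 0) and point 2 at the hole (at atmospheric pressure). Bernoulli: P₁ + ρg h = P_atm + ½ρv₂².
With P₁ − P_atm = 30100 Pa, v₂ = √(2gh + 2ΔP/ρ) = √(2·9.8·1.36 + 2·30100/1000) = 9.32 m/s.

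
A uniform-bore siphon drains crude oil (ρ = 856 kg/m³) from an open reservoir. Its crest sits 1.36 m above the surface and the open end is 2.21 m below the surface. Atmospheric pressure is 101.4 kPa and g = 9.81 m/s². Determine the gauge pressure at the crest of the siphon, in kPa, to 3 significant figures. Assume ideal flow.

The outlet speed comes from Torricelli: v = √(2g·2.21) = 6.58 m/s.
The bore is uniform, so the speed at the crest is the same v. Bernoulli surface→crest: P_atm = P_top + ½ρv² + ρg·h_top.
P_top = 101400 − ½·856·6.58² − 856·9.81·1.36 = 71400 Pa. So P_gauge = P_top − P_atm = -30000 Pa.

P_gauge = -30.0 kPa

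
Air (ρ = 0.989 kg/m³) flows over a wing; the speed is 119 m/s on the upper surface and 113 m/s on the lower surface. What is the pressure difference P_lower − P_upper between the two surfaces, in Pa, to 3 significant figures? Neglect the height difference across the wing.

Bernoulli (same height): P_lower − P_upper = ½ρ(v_upper² − v_lower²).
ΔP = ½·0.989·(119² − 113²) = 688 Pa.

ΔP ≈ 688 Pa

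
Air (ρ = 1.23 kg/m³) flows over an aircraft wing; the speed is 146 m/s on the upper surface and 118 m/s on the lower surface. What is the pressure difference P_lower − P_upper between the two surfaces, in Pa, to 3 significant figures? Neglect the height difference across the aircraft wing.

ΔP ≈ 4550 Pa

Bernoulli (same height): P_lower − P_upper = ½ρ(v_upper² − v_lower²).
ΔP = ½·1.23·(146² − 118²) = 4550 Pa.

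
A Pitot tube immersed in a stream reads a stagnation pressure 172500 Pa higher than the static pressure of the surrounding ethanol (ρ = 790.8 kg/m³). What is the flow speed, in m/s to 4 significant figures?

The dynamic pressure equals the rise in static pressure at the stagnation point: ΔP = ½ρv².
v = √(2ΔP/ρ) = √(2·172500/790.8) = 20.89 m/s.

v ≈ 20.89 m/s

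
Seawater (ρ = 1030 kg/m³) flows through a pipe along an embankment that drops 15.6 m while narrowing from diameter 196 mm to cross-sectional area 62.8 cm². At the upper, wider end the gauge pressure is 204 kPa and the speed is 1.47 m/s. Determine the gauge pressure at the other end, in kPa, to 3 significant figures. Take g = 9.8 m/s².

337 kPa

The volume flow rate is constant, so v₂ = (A₁/A₂)v₁ = (302/62.8)·1.47 = 7.06 m/s.
Bernoulli: P₁ + ½ρv₁² + ρg h₁ = P₂ + ½ρv₂² + ρg h₂, so P₂ = P₁ + ½ρ(v₁² − v₂²) − ρg(h₂ − h₁).
P₂ = 204000 + ½·1030·(1.47² − 7.06²) − 1030·9.8·(−15.6) = 204000 + (-24600) − (-157000) = 337000 Pa.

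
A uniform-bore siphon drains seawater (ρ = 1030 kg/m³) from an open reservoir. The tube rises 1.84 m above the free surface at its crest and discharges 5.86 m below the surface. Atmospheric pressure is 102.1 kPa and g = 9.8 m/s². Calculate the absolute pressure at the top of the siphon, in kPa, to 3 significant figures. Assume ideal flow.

From the surface to the outlet (both open to atmosphere, surface at rest): v = √(2g·h_out) = √(2·9.8·5.86) = 10.7 m/s.
The bore is uniform, so the speed at the crest is the same v. Bernoulli surface→crest: P_atm = P_top + ½ρv² + ρg·h_top.
P_top = 102100 − ½·1030·10.7² − 1030·9.8·1.84 = 24400 Pa.

P_top ≈ 24.4 kPa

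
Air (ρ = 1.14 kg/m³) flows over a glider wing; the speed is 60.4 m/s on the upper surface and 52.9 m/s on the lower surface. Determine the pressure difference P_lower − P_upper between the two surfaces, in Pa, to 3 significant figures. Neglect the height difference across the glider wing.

The pressure is lower where the speed is higher: ΔP = ½ρ(v_up² − v_low²).
ΔP = ½·1.14·(60.4² − 52.9²) = 484 Pa.

ΔP ≈ 484 Pa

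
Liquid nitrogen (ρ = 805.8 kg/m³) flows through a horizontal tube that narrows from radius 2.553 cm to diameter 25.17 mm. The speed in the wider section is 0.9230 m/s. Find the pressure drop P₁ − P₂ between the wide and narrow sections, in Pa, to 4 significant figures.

5470 Pa

By continuity, v₂ = v₁·A₁/A₂ = 0.9230·(20.48/4.976) = 3.798 m/s.
The pipe is horizontal, so Bernoulli reduces to P₁ + ½ρv₁² = P₂ + ½ρv₂².
P₁ − P₂ = ½·805.8·(3.798² − 0.9230²) = ½·805.8·13.58 = 5470 Pa.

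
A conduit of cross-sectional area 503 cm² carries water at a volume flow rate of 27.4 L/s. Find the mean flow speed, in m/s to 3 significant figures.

Q = 27.4 L/s = 0.0274 m³/s.
v = Q/A = 0.0274 / 0.0503 = 0.545 m/s.

v ≈ 0.545 m/s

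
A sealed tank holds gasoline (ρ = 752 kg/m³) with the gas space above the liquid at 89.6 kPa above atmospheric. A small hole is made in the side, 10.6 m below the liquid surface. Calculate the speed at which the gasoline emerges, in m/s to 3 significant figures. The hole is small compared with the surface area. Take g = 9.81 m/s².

v = 21.1 m/s

Take point 1 at the surface (v₁ ≈ 0) and point 2 at the hole (at atmospheric pressure). Bernoulli: P₁ + ρg h = P_atm + ½ρv₂².
With P₁ − P_atm = 89600 Pa, v₂ = √(2gh + 2ΔP/ρ) = √(2·9.81·10.6 + 2·89600/752) = 21.1 m/s.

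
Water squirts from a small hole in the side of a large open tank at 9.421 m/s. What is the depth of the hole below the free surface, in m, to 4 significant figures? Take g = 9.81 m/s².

h ≈ 4.524 m

Torricelli: v = √(2gh), so h = v²/(2g).
h = 9.421²/(2·9.81) = 88.76/19.62 = 4.524 m.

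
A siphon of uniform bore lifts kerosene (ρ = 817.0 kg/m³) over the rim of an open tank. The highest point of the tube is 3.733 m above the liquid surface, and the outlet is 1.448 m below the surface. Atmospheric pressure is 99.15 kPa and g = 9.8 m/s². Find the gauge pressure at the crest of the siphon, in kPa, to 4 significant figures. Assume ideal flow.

-41.48 kPa

The outlet speed comes from Torricelli: v = √(2g·1.448) = 5.327 m/s.
The bore is uniform, so the speed at the crest is the same v. Bernoulli surface→crest: P_atm = P_top + ½ρv² + ρg·h_top.
P_top = 99150 − ½·817.0·5.327² − 817.0·9.8·3.733 = 57670 Pa. So P_gauge = P_top − P_atm = -41480 Pa.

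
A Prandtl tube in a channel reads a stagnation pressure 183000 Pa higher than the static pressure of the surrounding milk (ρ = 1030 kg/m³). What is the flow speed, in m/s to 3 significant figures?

The dynamic pressure equals the rise in static pressure at the stagnation point: ΔP = ½ρv².
v = √(2ΔP/ρ) = √(2·183000/1030) = 18.9 m/s.

v ≈ 18.9 m/s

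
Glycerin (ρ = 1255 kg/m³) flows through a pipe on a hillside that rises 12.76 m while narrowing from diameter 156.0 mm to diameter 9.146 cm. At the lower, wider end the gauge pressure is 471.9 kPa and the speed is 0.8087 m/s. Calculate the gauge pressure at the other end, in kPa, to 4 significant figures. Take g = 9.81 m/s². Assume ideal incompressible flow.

By continuity, v₂ = v₁·A₁/A₂ = 0.8087·(191.1/65.70) = 2.353 m/s.
Bernoulli: P₁ + ½ρv₁² + ρg h₁ = P₂ + ½ρv₂² + ρg h₂, so P₂ = P₁ + ½ρ(v₁² − v₂²) − ρg(h₂ − h₁).
P₂ = 471900 + ½·1255·(0.8087² − 2.353²) − 1255·9.81·(+12.76) = 471900 + (-3063) − (157100) = 311700 Pa.

P₂ ≈ 311.7 kPa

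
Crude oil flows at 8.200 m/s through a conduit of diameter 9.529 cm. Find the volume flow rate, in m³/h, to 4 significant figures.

Q ≈ 210.5 m³/h

Q = A·v = 0.007132 m² × 8.200 m/s = 0.05848 m³/s.
Converting: 0.05848 m³/s × 3600 = 210.5 m³/h.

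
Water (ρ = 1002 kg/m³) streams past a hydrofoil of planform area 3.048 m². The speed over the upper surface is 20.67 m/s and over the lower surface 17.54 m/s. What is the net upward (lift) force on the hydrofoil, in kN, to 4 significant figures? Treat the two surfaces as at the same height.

F = 182.6 kN

With equal heights on the two surfaces, Bernoulli gives P_lower − P_upper = ½ρ(v_upper² − v_lower²).
ΔP = ½·1002·(20.67² − 17.54²) = 59920 Pa.
Lift = ΔP · A = 59920 × 3.048 = 182600 N.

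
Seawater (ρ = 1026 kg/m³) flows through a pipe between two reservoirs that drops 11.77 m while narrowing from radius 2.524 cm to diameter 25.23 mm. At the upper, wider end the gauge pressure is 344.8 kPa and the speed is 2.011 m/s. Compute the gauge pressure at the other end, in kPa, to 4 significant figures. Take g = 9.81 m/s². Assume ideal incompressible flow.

Mass conservation (A₁v₁ = A₂v₂) gives v₂ = 2.011 × 20.01/4.999 = 8.050 m/s.
Energy conservation along the streamline gives P₂ = P₁ − ½ρ(v₂² − v₁²) − ρg(h₂ − h₁).
P₂ = 344800 + ½·1026·(2.011² − 8.050²) − 1026·9.81·(−11.77) = 344800 + (-31170) − (-118500) = 432100 Pa.

P₂ ≈ 432.1 kPa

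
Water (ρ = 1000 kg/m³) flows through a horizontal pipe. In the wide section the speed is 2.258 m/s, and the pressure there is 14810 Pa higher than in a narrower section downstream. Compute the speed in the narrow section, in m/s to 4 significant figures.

v₂ = 5.892 m/s

With h₁ = h₂, rearranging Bernoulli gives v₂ = √(v₁² + 2ΔP/ρ).
v₂ = √(2.258² + 2·14810/1000) = √(5.099 + 29.62) = 5.892 m/s.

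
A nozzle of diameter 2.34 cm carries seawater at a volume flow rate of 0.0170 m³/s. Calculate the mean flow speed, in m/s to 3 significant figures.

v ≈ 39.5 m/s

Q = 0.0170 m³/s = 0.0170 m³/s.
v = Q/A = 0.0170 / 0.000430 = 39.5 m/s.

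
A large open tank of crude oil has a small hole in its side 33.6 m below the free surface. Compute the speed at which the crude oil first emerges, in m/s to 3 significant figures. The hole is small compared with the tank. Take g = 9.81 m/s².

Torricelli's result v = √(2gh) gives v = √(2·9.81·33.6) = 25.7 m/s.

25.7 m/s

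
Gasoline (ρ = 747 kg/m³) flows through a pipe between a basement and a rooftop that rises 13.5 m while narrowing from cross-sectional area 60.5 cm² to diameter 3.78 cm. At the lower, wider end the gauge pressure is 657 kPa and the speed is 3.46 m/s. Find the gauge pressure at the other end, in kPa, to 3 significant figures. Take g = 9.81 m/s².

P₂ ≈ 433 kPa

The volume flow rate is constant, so v₂ = (A₁/A₂)v₁ = (60.5/11.2)·3.46 = 18.7 m/s.
Energy conservation along the streamline gives P₂ = P₁ − ½ρ(v₂² − v₁²) − ρg(h₂ − h₁).
P₂ = 657000 + ½·747·(3.46² − 18.7²) − 747·9.81·(+13.5) = 657000 + (-125000) − (98900) = 433000 Pa.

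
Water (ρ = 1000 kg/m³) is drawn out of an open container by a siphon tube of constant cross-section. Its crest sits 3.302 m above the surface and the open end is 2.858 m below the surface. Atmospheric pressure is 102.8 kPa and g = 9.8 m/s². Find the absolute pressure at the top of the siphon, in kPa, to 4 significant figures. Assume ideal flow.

42.43 kPa

The outlet speed comes from Torricelli: v = √(2g·2.858) = 7.484 m/s.
The bore is uniform, so the speed at the crest is the same v. Bernoulli surface→crest: P_atm = P_top + ½ρv² + ρg·h_top.
P_top = 102800 − ½·1000·7.484² − 1000·9.8·3.302 = 42430 Pa.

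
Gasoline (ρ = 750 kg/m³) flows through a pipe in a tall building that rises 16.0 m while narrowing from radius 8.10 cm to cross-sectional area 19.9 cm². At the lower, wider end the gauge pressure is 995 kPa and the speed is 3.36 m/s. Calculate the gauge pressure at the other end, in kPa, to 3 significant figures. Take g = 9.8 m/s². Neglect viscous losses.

By continuity, v₂ = v₁·A₁/A₂ = 3.36·(206/19.9) = 34.8 m/s.
Bernoulli: P₁ + ½ρv₁² + ρg h₁ = P₂ + ½ρv₂² + ρg h₂, so P₂ = P₁ + ½ρ(v₁² − v₂²) − ρg(h₂ − h₁).
P₂ = 995000 + ½·750·(3.36² − 34.8²) − 750·9.8·(+16.0) = 995000 + (-450000) − (118000) = 427000 Pa.

427 kPa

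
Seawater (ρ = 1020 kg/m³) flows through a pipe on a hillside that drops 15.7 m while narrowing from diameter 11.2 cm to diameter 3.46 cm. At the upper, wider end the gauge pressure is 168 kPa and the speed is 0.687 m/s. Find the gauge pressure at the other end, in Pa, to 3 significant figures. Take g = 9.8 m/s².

P₂ ≈ 299000 Pa

Continuity gives A₁v₁ = A₂v₂, so v₂ = (98.5 cm²)/(9.40 cm²) × 0.687 m/s = 7.20 m/s.
Applying Bernoulli between the two ends and solving for P₂: P₂ = P₁ + ½ρ(v₁² − v₂²) − ρgΔh.
P₂ = 168000 + ½·1020·(0.687² − 7.20²) − 1020·9.8·(−15.7) = 168000 + (-26200) − (-157000) = 299000 Pa.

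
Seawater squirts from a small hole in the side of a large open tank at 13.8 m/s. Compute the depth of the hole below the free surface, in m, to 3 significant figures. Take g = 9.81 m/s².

h ≈ 9.71 m

Inverting v = √(2gh) gives h = v² / 2g.
h = 13.8²/(2·9.81) = 190/19.62 = 9.71 m.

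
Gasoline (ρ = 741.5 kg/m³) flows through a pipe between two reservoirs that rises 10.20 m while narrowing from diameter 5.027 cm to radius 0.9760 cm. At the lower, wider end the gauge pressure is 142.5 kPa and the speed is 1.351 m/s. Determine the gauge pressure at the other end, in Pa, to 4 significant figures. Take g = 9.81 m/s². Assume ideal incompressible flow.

P₂ = 39220 Pa

By continuity, v₂ = v₁·A₁/A₂ = 1.351·(19.85/2.993) = 8.960 m/s.
Energy conservation along the streamline gives P₂ = P₁ − ½ρ(v₂² − v₁²) − ρg(h₂ − h₁).
P₂ = 142500 + ½·741.5·(1.351² − 8.960²) − 741.5·9.81·(+10.20) = 142500 + (-29090) − (74200) = 39220 Pa.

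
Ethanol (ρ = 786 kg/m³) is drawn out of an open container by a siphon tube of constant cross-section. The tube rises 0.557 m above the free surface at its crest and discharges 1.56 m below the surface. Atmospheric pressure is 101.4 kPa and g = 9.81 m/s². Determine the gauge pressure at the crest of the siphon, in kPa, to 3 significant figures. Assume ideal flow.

Bernoulli surface→outlet gives ½v² = g·h_out, so v = √(2·9.81·1.56) = 5.53 m/s.
The bore is uniform, so the speed at the crest is the same v. Bernoulli surface→crest: P_atm = P_top + ½ρv² + ρg·h_top.
P_top = 101400 − ½·786·5.53² − 786·9.81·0.557 = 85100 Pa. So P_gauge = P_top − P_atm = -16300 Pa.

P_gauge ≈ -16.3 kPa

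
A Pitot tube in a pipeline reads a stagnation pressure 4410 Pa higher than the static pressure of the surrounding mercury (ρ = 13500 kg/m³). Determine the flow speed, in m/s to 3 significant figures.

The dynamic pressure equals the rise in static pressure at the stagnation point: ΔP = ½ρv².
v = √(2ΔP/ρ) = √(2·4410/13500) = 0.808 m/s.

v = 0.808 m/s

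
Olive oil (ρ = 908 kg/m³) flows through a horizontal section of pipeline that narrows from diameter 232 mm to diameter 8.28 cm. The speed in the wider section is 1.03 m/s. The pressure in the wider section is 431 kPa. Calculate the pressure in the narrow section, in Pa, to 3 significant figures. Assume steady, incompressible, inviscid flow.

P₂ ≈ 402000 Pa

Continuity gives A₁v₁ = A₂v₂, so v₂ = (423 cm²)/(53.8 cm²) × 1.03 m/s = 8.09 m/s.
With no height change, Bernoulli's equation is P₁ + ½ρv₁² = P₂ + ½ρv₂².
P₂ = P₁ − ½ρ(v₂² − v₁²) = 431000 − ½·908·(8.09² − 1.03²) = 431000 − 29200 = 402000 Pa.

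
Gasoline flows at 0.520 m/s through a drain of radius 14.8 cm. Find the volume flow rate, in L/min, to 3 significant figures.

Q = A·v = 0.0688 m² × 0.520 m/s = 0.0358 m³/s.
Converting: 0.0358 m³/s × 60000 = 2150 L/min.

Q ≈ 2150 L/min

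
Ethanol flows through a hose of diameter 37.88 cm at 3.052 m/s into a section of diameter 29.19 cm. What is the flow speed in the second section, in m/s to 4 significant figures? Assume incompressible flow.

5.140 m/s

The volume flow rate is constant, so v₂ = (A₁/A₂)v₁ = (1127/669.2)·3.052 = 5.140 m/s.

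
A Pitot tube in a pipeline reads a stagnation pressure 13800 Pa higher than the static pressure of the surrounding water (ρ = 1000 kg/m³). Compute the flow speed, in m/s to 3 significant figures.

v ≈ 5.25 m/s

At the stagnation point the flow is brought to rest, so Bernoulli gives P_stag − P_static = ½ρv².
v = √(2ΔP/ρ) = √(2·13800/1000) = 5.25 m/s.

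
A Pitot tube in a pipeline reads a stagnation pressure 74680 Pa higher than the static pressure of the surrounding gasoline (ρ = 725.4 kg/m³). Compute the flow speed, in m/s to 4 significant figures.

v ≈ 14.35 m/s

At the stagnation point the flow is brought to rest, so Bernoulli gives P_stag − P_static = ½ρv².
v = √(2ΔP/ρ) = √(2·74680/725.4) = 14.35 m/s.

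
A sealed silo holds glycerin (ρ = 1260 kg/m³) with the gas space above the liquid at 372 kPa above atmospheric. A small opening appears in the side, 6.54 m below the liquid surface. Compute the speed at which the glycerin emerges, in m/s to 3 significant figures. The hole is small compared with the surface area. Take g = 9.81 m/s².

Take point 1 at the surface (v₁ ≈ 0) and point 2 at the hole (at atmospheric pressure). Bernoulli: P₁ + ρg h = P_atm + ½ρv₂².
With P₁ − P_atm = 372000 Pa, v₂ = √(2gh + 2ΔP/ρ) = √(2·9.81·6.54 + 2·372000/1260) = 26.8 m/s.

v ≈ 26.8 m/s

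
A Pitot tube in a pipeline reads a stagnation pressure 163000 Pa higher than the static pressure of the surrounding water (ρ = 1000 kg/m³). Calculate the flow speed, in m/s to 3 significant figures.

v = 18.1 m/s

Bernoulli between the free stream and the stagnation point: ½ρv² = P_stag − P_static.
v = √(2ΔP/ρ) = √(2·163000/1000) = 18.1 m/s.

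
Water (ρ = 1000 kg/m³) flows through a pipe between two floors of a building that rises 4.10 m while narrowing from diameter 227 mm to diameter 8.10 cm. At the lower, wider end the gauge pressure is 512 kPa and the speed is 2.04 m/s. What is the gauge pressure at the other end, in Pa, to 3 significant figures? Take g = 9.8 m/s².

Mass conservation (A₁v₁ = A₂v₂) gives v₂ = 2.04 × 405/51.5 = 16.0 m/s.
Bernoulli: P₁ + ½ρv₁² + ρg h₁ = P₂ + ½ρv₂² + ρg h₂, so P₂ = P₁ + ½ρ(v₁² − v₂²) − ρg(h₂ − h₁).
P₂ = 512000 + ½·1000·(2.04² − 16.0²) − 1000·9.8·(+4.10) = 512000 + (-126000) − (40200) = 346000 Pa.

P₂ ≈ 346000 Pa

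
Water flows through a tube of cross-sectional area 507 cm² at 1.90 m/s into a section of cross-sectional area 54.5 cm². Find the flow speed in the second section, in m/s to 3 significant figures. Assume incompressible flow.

v₂ ≈ 17.7 m/s

Mass conservation (A₁v₁ = A₂v₂) gives v₂ = 1.90 × 507/54.5 = 17.7 m/s.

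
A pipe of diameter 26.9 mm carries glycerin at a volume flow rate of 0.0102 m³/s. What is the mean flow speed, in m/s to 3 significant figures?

v = 17.9 m/s

Q = 0.0102 m³/s = 0.0102 m³/s.
v = Q/A = 0.0102 / 0.000568 = 17.9 m/s.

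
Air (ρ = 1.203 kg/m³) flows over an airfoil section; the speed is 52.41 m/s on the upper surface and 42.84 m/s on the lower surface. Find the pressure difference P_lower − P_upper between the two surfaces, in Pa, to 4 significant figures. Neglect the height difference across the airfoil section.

ΔP = 548.3 Pa

The pressure is lower where the speed is higher: ΔP = ½ρ(v_up² − v_low²).
ΔP = ½·1.203·(52.41² − 42.84²) = 548.3 Pa.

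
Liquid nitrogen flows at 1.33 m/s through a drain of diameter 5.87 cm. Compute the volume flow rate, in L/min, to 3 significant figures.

Q ≈ 216 L/min

Q = A·v = 0.00271 m² × 1.33 m/s = 0.00360 m³/s.
Converting: 0.00360 m³/s × 60000 = 216 L/min.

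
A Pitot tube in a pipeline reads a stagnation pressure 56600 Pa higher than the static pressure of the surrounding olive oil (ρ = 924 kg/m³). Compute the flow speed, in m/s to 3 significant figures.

v = 11.1 m/s

Bernoulli between the free stream and the stagnation point: ½ρv² = P_stag − P_static.
v = √(2ΔP/ρ) = √(2·56600/924) = 11.1 m/s.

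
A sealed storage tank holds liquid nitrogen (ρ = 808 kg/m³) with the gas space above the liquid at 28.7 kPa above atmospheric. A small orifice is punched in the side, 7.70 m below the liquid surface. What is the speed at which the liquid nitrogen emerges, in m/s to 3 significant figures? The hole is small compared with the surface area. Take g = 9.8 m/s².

14.9 m/s

Take point 1 at the surface (v₁ ≈ 0) and point 2 at the hole (at atmospheric pressure). Bernoulli: P₁ + ρg h = P_atm + ½ρv₂².
With P₁ − P_atm = 28700 Pa, v₂ = √(2gh + 2ΔP/ρ) = √(2·9.8·7.70 + 2·28700/808) = 14.9 m/s.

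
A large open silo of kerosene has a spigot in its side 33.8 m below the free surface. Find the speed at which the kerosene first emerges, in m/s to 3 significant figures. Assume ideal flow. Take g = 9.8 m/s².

25.7 m/s

The surface is effectively still and both ends are open, so ½v² = gh and v = √(2·9.8·33.8) = 25.7 m/s.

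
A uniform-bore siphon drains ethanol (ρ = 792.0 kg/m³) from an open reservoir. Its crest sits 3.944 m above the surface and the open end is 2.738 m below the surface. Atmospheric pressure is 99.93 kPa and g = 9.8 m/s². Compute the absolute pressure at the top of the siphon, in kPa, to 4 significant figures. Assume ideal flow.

P_top ≈ 48.07 kPa

From the surface to the outlet (both open to atmosphere, surface at rest): v = √(2g·h_out) = √(2·9.8·2.738) = 7.326 m/s.
With constant cross-section the crest speed equals v; applying Bernoulli from the surface up to the crest, P_top = P_atm − ½ρv² − ρg·h_top.
P_top = 99930 − ½·792.0·7.326² − 792.0·9.8·3.944 = 48070 Pa.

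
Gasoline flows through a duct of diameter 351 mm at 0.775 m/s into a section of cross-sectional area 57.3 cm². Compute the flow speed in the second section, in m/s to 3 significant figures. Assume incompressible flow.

Continuity gives A₁v₁ = A₂v₂, so v₂ = (968 cm²)/(57.3 cm²) × 0.775 m/s = 13.1 m/s.

v₂ ≈ 13.1 m/s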